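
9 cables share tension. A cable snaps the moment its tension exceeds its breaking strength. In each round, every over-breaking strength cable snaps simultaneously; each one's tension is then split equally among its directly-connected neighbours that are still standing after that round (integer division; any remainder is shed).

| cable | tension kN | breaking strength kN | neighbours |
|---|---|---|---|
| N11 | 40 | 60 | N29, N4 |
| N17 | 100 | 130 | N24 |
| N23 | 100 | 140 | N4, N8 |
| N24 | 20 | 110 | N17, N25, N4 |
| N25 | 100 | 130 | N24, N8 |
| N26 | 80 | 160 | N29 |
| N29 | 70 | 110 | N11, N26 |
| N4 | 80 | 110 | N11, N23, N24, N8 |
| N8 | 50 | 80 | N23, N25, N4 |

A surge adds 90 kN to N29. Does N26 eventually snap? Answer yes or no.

no

Round 1 — N29 at 160 > 110. N29 snaps.
  N29 sheds 160 kN to N11, N26: 80 each.
    N11: 40+80 = 120 > 60
    N26: 80+80 = 160 ≤ 160
Round 2 — N11 snaps.
  N11 sheds 120 kN to N4: 120 each.
    N4: 80+120 = 200 > 110
Round 3 — N4 snaps.
  N4 sheds 200 kN to N23, N24, N8: 66 each (2 lost).
    N23: 100+66 = 166 > 140
    N24: 20+66 = 86 ≤ 110
    N8: 50+66 = 116 > 80
Round 4 — N23, N8 snap.
  N23 sheds 166 kN: no online neighbours, lost.
  N8 sheds 116 kN to N25: 116 each.
    N25: 100+116 = 216 > 130
Round 5 — N25 snaps.
  N25 sheds 216 kN to N24: 216 each.
    N24: 86+216 = 302 > 110
Round 6 — N24 snaps.
  N24 sheds 302 kN to N17: 302 each.
    N17: 100+302 = 402 > 130
Round 7 — N17 snaps.
  N17 sheds 402 kN: no online neighbours, lost.
No further breaks.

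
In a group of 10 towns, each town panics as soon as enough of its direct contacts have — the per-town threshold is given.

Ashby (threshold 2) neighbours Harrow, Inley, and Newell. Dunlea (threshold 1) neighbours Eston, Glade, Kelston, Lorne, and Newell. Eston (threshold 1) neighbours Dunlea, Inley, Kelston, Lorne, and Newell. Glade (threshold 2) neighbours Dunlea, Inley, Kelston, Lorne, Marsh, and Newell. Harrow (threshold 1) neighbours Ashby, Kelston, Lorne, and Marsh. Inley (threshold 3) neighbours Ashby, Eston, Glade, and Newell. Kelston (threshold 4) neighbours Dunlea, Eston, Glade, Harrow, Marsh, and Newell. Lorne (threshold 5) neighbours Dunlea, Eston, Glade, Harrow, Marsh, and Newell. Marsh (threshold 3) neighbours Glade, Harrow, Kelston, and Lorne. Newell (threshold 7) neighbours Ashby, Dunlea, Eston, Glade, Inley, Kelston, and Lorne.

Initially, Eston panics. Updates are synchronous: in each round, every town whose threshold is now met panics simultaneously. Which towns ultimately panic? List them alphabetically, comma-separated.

Dunlea, Eston

Round 1 — Eston panics (initial).
Round 2 — checking thresholds:
  Dunlea: 1 of 5 neighbours ≥ 1, panics.
  Inley: 1 of 4 neighbours < 3, not yet.
  Kelston: 1 of 6 neighbours < 4, not yet.
  Lorne: 1 of 6 neighbours < 5, not yet.
  Newell: 1 of 7 neighbours < 7, not yet.
Round 3 — no new panics; cascade stops.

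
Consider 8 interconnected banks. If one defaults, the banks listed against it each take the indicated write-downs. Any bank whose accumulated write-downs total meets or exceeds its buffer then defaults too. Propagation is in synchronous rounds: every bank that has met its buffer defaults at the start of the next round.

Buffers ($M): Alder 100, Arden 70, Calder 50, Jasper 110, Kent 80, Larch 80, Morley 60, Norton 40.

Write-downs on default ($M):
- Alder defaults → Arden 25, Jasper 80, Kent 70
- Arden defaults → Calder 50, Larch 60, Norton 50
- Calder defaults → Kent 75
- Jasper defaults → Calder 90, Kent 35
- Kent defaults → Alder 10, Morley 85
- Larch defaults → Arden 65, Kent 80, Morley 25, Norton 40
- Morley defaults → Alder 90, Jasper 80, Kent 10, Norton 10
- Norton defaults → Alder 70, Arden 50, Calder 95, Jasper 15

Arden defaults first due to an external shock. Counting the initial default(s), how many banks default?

3

Round 1 — Arden defaults (initial).
  Calder: +50 → 50 ≥ 50
  Larch: +60 → 60 < 80
  Norton: +50 → 50 ≥ 40
Round 2 — Calder, Norton default.
  Alder: +70 → 70 < 100
  Jasper: +15 → 15 < 110
  Kent: +75 → 75 < 80
No further defaults.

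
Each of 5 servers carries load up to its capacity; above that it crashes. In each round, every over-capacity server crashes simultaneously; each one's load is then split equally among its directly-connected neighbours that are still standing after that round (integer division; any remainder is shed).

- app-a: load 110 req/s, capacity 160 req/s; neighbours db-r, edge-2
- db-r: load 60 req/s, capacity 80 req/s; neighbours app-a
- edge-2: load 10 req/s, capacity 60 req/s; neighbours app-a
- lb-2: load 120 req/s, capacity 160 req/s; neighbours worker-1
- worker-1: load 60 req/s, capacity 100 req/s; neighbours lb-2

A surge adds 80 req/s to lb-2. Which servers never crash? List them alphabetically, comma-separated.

Round 1 — lb-2 at 200 > 160. lb-2 crashes.
  lb-2 sheds 200 req/s to worker-1: 200 each.
    worker-1: 60+200 = 260 > 100
Round 2 — worker-1 crashes.
  worker-1 sheds 260 req/s: no online neighbours, lost.
No further crashes.

app-a, db-r, edge-2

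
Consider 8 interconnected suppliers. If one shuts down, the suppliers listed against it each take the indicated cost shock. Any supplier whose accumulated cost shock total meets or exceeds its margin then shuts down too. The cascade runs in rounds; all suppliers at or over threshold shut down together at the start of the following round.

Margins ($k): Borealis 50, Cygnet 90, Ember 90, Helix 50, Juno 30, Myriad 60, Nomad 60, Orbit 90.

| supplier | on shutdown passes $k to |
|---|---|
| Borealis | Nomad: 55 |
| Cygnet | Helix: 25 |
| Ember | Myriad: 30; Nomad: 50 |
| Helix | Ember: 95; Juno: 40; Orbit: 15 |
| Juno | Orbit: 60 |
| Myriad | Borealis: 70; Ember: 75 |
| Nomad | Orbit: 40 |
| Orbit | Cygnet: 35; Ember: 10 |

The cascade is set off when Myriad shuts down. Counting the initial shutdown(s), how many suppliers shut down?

2

Round 1 — Myriad shuts down (initial).
  Borealis: +70 → 70 ≥ 50
  Ember: +75 → 75 < 90
Round 2 — Borealis shuts down.
  Nomad: +55 → 55 < 60
No further shutdowns.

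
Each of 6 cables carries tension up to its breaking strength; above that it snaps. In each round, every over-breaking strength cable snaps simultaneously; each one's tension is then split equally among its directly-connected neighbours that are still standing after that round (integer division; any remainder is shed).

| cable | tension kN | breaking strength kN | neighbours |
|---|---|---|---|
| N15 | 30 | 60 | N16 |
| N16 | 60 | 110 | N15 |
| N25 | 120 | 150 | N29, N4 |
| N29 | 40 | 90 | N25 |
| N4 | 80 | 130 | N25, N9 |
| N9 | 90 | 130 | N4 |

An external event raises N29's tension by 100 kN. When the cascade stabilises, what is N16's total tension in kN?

60

Round 1 — N29 at 140 > 90. N29 snaps.
  N29 sheds 140 kN to N25: 140 each.
    N25: 120+140 = 260 > 150
Round 2 — N25 snaps.
  N25 sheds 260 kN to N4: 260 each.
    N4: 80+260 = 340 > 130
Round 3 — N4 snaps.
  N4 sheds 340 kN to N9: 340 each.
    N9: 90+340 = 430 > 130
Round 4 — N9 snaps.
  N9 sheds 430 kN: no online neighbours, lost.
No further breaks.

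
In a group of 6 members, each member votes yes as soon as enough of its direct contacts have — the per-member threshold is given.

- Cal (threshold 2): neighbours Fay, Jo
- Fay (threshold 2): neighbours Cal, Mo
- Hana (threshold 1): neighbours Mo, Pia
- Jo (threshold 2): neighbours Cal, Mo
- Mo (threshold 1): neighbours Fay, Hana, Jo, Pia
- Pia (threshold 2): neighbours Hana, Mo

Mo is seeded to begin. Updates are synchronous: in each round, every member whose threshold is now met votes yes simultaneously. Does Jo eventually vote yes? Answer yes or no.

Round 1 — Mo votes yes (initial).
Round 2 — checking thresholds:
  Fay: 1 of 2 neighbours < 2, not yet.
  Hana: 1 of 2 neighbours ≥ 1, votes yes.
  Jo: 1 of 2 neighbours < 2, not yet.
  Pia: 1 of 2 neighbours < 2, not yet.
Round 3 — checking thresholds:
  Fay: 1 of 2 neighbours < 2, not yet.
  Jo: 1 of 2 neighbours < 2, not yet.
  Pia: 2 of 2 neighbours ≥ 2, votes yes.
Round 4 — no new yes votes; cascade stops.

no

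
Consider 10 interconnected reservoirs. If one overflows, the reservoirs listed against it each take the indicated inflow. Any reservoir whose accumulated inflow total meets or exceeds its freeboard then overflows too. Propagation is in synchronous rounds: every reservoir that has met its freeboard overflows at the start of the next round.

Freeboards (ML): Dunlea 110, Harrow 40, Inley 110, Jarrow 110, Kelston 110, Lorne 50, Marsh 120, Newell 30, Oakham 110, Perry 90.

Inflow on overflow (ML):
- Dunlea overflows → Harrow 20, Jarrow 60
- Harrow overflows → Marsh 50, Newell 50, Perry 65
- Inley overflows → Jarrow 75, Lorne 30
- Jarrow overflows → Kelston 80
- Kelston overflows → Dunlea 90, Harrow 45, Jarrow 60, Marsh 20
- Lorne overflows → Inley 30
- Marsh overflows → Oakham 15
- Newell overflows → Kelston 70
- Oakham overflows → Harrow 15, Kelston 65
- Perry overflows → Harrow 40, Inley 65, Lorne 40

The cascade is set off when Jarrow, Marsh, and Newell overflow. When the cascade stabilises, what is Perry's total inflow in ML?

Round 1 — Jarrow, Marsh, Newell overflow (initial).
  Kelston: +80+70 → 150 ≥ 110
  Oakham: +15 → 15 < 110
Round 2 — Kelston overflows.
  Dunlea: +90 → 90 < 110
  Harrow: +45 → 45 ≥ 40
Round 3 — Harrow overflows.
  Perry: +65 → 65 < 90
No further overflows.

65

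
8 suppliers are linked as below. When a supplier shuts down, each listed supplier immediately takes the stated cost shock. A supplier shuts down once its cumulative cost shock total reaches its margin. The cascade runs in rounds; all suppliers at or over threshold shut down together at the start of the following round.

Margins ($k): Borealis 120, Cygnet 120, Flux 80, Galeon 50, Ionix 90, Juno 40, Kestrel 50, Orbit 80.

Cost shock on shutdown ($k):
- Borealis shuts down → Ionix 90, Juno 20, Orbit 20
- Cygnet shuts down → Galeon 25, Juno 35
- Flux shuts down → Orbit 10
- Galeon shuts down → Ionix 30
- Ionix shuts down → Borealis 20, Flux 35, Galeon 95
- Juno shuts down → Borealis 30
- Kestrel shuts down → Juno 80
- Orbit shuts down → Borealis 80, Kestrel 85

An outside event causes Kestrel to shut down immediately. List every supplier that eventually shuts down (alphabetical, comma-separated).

Round 1 — Kestrel shuts down (initial).
  Juno: +80 → 80 ≥ 40
Round 2 — Juno shuts down.
  Borealis: +30 → 30 < 120
No further shutdowns.

Juno, Kestrel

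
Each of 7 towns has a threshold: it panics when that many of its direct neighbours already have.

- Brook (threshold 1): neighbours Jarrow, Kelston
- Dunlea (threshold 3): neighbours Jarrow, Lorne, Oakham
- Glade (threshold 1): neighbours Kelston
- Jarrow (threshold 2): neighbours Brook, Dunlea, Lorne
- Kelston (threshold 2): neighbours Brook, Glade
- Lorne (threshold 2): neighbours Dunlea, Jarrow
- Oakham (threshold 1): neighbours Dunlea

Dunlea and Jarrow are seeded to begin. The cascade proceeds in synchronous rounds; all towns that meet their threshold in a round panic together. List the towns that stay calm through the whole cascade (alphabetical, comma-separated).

Glade, Kelston

Round 1 — Dunlea, Jarrow panic (initial).
Round 2 — checking thresholds:
  Brook: 1 of 2 neighbours ≥ 1, panics.
  Lorne: 2 of 2 neighbours ≥ 2, panics.
  Oakham: 1 of 1 neighbours ≥ 1, panics.
Round 3 — no new panics; cascade stops.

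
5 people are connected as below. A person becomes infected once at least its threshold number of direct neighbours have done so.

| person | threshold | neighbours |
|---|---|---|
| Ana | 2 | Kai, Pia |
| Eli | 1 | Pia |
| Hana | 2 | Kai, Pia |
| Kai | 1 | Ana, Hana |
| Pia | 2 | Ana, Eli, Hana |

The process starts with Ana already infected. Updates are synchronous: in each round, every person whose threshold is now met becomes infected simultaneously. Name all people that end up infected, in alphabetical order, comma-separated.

Round 1 — Ana becomes infected (initial).
Round 2 — checking thresholds:
  Kai: 1 of 2 neighbours ≥ 1, becomes infected.
  Pia: 1 of 3 neighbours < 2, below threshold.
Round 3 — no new infections; cascade stops.

Ana, Kai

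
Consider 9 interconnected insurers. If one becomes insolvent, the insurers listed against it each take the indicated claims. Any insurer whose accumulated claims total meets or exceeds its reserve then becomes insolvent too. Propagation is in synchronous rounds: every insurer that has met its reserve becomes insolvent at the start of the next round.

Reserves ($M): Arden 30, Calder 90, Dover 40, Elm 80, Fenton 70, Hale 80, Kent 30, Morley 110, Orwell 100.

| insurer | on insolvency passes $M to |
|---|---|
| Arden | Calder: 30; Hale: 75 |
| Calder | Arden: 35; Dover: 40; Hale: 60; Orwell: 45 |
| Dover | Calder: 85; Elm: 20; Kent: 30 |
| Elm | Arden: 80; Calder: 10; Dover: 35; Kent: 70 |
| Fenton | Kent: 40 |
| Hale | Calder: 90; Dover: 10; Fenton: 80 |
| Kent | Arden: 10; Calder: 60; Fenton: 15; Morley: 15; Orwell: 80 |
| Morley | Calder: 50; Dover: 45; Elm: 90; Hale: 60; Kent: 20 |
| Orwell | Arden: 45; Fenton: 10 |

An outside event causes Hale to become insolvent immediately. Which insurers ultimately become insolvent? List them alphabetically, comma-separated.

Round 1 — Hale becomes insolvent (initial).
  Calder: +90 → 90 ≥ 90
  Dover: +10 → 10 < 40
  Fenton: +80 → 80 ≥ 70
Round 2 — Calder, Fenton become insolvent.
  Arden: +35 → 35 ≥ 30
  Dover: +40 → 50 ≥ 40
  Kent: +40 → 40 ≥ 30
  Orwell: +45 → 45 < 100
Round 3 — Arden, Dover, Kent become insolvent.
  Elm: +20 → 20 < 80
  Morley: +15 → 15 < 110
  Orwell: +80 → 125 ≥ 100
Round 4 — Orwell becomes insolvent.
No further insolvencies.

Arden, Calder, Dover, Fenton, Hale, Kent, Orwell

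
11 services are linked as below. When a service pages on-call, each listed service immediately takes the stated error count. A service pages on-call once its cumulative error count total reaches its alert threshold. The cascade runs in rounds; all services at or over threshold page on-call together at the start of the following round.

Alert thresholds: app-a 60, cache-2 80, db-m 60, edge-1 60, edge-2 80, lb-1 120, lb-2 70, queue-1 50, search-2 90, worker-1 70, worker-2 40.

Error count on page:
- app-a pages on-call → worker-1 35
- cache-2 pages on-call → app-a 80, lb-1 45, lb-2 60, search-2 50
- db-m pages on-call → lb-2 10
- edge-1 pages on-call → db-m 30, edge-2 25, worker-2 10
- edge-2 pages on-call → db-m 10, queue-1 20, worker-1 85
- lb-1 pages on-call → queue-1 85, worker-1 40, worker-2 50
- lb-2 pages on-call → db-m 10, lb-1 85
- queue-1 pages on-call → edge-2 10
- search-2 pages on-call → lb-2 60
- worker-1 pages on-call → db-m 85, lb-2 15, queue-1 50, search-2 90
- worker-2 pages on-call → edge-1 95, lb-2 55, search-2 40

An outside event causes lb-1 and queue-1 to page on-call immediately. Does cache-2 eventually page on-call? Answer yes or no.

no

Round 1 — lb-1, queue-1 page on-call (initial).
  edge-2: +10 → 10 < 80
  worker-1: +40 → 40 < 70
  worker-2: +50 → 50 ≥ 40
Round 2 — worker-2 pages on-call.
  edge-1: +95 → 95 ≥ 60
  lb-2: +55 → 55 < 70
  search-2: +40 → 40 < 90
Round 3 — edge-1 pages on-call.
  db-m: +30 → 30 < 60
  edge-2: +25 → 35 < 80
No further pages.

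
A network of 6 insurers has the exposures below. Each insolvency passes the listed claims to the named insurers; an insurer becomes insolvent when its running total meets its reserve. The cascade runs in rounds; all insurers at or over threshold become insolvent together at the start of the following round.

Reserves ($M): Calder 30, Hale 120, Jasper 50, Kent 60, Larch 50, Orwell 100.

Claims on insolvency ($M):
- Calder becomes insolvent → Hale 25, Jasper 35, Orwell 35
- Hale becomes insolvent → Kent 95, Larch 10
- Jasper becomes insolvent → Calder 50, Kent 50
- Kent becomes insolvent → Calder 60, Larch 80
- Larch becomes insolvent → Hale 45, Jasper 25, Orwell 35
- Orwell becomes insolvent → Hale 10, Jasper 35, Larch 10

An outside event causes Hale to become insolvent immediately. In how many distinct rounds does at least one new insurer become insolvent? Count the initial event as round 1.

Round 1 — Hale becomes insolvent (initial).
  Kent: +95 → 95 ≥ 60
  Larch: +10 → 10 < 50
Round 2 — Kent becomes insolvent.
  Calder: +60 → 60 ≥ 30
  Larch: +80 → 90 ≥ 50
Round 3 — Calder, Larch become insolvent.
  Jasper: +35+25 → 60 ≥ 50
  Orwell: +35+35 → 70 < 100
Round 4 — Jasper becomes insolvent.
No further insolvencies.

4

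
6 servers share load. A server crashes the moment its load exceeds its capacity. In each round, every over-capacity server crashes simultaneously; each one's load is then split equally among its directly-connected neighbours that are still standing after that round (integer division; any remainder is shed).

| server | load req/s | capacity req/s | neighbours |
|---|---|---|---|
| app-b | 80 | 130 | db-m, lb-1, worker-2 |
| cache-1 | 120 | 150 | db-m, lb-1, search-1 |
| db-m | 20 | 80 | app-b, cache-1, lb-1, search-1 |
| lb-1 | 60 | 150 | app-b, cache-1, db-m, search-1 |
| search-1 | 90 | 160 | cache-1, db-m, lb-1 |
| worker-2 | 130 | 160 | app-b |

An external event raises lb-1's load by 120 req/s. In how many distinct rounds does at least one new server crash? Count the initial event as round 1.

5

Round 1 — lb-1 at 180 > 150. lb-1 crashes.
  lb-1 sheds 180 req/s to app-b, cache-1, db-m, search-1: 45 each.
    app-b: 80+45 = 125 ≤ 130
    cache-1: 120+45 = 165 > 150
    db-m: 20+45 = 65 ≤ 80
    search-1: 90+45 = 135 ≤ 160
Round 2 — cache-1 crashes.
  cache-1 sheds 165 req/s to db-m, search-1: 82 each (1 lost).
    db-m: 65+82 = 147 > 80
    search-1: 135+82 = 217 > 160
Round 3 — db-m, search-1 crash.
  db-m sheds 147 req/s to app-b: 147 each.
    app-b: 125+147 = 272 > 130
  search-1 sheds 217 req/s: no online neighbours, lost.
Round 4 — app-b crashes.
  app-b sheds 272 req/s to worker-2: 272 each.
    worker-2: 130+272 = 402 > 160
Round 5 — worker-2 crashes.
  worker-2 sheds 402 req/s: no online neighbours, lost.
No further crashes.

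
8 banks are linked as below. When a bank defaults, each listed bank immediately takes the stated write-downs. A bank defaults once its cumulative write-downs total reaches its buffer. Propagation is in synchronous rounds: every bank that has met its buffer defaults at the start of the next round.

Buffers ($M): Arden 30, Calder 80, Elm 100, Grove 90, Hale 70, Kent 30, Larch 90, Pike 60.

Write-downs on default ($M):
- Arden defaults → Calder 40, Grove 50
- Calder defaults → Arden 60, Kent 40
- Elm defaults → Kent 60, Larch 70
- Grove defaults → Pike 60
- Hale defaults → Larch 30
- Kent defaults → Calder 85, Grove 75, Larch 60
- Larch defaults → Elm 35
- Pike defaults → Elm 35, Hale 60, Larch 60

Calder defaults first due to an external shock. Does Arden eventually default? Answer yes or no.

yes

Round 1 — Calder defaults (initial).
  Arden: +60 → 60 ≥ 30
  Kent: +40 → 40 ≥ 30
Round 2 — Arden, Kent default.
  Grove: +50+75 → 125 ≥ 90
  Larch: +60 → 60 < 90
Round 3 — Grove defaults.
  Pike: +60 → 60 ≥ 60
Round 4 — Pike defaults.
  Elm: +35 → 35 < 100
  Hale: +60 → 60 < 70
  Larch: +60 → 120 ≥ 90
Round 5 — Larch defaults.
  Elm: +35 → 70 < 100
No further defaults.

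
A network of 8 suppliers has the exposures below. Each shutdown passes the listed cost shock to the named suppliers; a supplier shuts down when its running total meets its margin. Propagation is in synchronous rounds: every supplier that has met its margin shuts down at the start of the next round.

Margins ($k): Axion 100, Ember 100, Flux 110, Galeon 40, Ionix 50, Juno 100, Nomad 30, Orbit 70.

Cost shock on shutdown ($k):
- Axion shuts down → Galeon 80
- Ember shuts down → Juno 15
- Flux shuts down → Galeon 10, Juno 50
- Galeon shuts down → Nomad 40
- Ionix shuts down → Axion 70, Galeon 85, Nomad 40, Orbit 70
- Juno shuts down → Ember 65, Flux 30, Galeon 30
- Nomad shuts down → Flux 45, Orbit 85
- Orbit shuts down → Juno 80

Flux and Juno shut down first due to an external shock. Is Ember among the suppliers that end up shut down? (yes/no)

Round 1 — Flux, Juno shut down (initial).
  Ember: +65 → 65 < 100
  Galeon: +10+30 → 40 ≥ 40
Round 2 — Galeon shuts down.
  Nomad: +40 → 40 ≥ 30
Round 3 — Nomad shuts down.
  Orbit: +85 → 85 ≥ 70
Round 4 — Orbit shuts down.
No further shutdowns.

no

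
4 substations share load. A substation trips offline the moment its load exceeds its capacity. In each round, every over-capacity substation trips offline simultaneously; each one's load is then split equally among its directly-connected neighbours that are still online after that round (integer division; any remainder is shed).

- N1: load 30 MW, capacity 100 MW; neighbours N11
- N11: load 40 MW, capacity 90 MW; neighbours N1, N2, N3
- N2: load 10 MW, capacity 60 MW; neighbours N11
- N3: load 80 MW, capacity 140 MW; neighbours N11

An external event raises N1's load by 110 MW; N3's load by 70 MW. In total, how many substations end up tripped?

Round 1 — N1 at 140 > 100; N3 at 150 > 140. N1, N3 trip offline.
  N1 sheds 140 MW to N11: 140 each.
    N11: 40+140 = 180 > 90
  N3 sheds 150 MW to N11: 150 each.
    N11: 180+150 = 330 > 90
Round 2 — N11 trips offline.
  N11 sheds 330 MW to N2: 330 each.
    N2: 10+330 = 340 > 60
Round 3 — N2 trips offline.
  N2 sheds 340 MW: no online neighbours, lost.
No further trips.

4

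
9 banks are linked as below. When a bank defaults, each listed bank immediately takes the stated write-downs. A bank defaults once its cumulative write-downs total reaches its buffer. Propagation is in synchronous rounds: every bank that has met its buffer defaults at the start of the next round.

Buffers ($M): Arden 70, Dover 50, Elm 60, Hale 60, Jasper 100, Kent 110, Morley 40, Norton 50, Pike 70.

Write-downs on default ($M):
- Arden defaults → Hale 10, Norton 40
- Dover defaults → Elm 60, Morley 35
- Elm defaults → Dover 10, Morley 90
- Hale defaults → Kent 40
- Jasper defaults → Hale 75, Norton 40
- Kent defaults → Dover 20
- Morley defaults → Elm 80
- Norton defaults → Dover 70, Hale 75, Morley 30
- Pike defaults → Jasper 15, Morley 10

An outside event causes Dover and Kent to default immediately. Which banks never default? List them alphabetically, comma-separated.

Arden, Hale, Jasper, Norton, Pike

Round 1 — Dover, Kent default (initial).
  Elm: +60 → 60 ≥ 60
  Morley: +35 → 35 < 40
Round 2 — Elm defaults.
  Morley: +90 → 125 ≥ 40
Round 3 — Morley defaults.
No further defaults.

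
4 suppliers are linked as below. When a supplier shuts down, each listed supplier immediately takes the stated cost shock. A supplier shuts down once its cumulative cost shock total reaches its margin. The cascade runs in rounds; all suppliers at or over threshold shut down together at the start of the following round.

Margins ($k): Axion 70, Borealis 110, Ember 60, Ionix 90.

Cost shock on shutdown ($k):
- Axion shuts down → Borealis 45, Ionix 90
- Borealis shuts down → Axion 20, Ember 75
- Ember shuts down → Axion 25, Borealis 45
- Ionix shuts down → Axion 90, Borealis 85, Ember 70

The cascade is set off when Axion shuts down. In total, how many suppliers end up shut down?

4

Round 1 — Axion shuts down (initial).
  Borealis: +45 → 45 < 110
  Ionix: +90 → 90 ≥ 90
Round 2 — Ionix shuts down.
  Borealis: +85 → 130 ≥ 110
  Ember: +70 → 70 ≥ 60
Round 3 — Borealis, Ember shut down.
No further shutdowns.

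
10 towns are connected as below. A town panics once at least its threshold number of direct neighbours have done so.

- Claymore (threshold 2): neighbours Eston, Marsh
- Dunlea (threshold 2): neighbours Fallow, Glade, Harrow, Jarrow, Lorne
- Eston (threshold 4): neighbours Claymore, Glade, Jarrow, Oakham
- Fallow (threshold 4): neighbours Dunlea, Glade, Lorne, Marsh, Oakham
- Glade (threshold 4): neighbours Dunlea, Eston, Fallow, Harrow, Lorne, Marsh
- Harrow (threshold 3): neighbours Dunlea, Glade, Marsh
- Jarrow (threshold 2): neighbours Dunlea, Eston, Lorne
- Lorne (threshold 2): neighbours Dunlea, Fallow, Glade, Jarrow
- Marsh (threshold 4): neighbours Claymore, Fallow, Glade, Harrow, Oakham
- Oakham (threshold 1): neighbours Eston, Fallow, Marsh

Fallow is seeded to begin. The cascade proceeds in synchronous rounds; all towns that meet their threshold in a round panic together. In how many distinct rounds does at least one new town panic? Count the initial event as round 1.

2

Round 1 — Fallow panics (initial).
Round 2 — checking thresholds:
  Dunlea: 1 of 5 neighbours < 2, below threshold.
  Glade: 1 of 6 neighbours < 4, below threshold.
  Lorne: 1 of 4 neighbours < 2, below threshold.
  Marsh: 1 of 5 neighbours < 4, below threshold.
  Oakham: 1 of 3 neighbours ≥ 1, panics.
Round 3 — no new panics; cascade stops.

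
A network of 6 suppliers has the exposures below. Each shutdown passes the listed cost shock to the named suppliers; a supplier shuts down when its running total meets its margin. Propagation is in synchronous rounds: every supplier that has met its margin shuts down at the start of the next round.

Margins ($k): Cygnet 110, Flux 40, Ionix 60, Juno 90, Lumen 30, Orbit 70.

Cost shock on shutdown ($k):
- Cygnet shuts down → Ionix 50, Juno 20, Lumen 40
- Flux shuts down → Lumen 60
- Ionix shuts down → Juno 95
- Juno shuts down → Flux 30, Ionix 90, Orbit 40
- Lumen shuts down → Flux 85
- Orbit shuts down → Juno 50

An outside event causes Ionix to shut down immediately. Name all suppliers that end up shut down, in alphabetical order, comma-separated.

Ionix, Juno

Round 1 — Ionix shuts down (initial).
  Juno: +95 → 95 ≥ 90
Round 2 — Juno shuts down.
  Flux: +30 → 30 < 40
  Orbit: +40 → 40 < 70
No further shutdowns.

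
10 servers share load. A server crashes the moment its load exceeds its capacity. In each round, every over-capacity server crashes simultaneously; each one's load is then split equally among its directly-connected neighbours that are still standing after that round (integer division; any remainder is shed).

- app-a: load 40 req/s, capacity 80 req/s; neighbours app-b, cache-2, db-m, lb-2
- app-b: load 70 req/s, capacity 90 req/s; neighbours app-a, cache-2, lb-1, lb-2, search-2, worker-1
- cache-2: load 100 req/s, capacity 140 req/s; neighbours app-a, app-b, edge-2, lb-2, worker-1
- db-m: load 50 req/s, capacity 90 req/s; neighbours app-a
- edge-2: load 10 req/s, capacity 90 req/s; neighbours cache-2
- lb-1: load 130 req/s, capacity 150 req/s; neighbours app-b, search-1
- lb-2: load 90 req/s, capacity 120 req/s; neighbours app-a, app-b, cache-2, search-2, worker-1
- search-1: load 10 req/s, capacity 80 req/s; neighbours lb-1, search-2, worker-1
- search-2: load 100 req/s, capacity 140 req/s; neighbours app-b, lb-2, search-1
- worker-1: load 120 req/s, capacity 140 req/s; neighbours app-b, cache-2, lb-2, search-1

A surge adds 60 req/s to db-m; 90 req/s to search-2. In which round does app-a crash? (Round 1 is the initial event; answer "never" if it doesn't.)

Round 1 — db-m at 110 > 90; search-2 at 190 > 140. db-m, search-2 crash.
  db-m sheds 110 req/s to app-a: 110 each.
    app-a: 40+110 = 150 > 80
  search-2 sheds 190 req/s to app-b, lb-2, search-1: 63 each (1 lost).
    app-b: 70+63 = 133 > 90
    lb-2: 90+63 = 153 > 120
    search-1: 10+63 = 73 ≤ 80
Round 2 — app-a, app-b, lb-2 crash.
  app-a sheds 150 req/s to cache-2: 150 each.
    cache-2: 100+150 = 250 > 140
  app-b sheds 133 req/s to cache-2, lb-1, worker-1: 44 each (1 lost).
    cache-2: 250+44 = 294 > 140
    lb-1: 130+44 = 174 > 150
    worker-1: 120+44 = 164 > 140
  lb-2 sheds 153 req/s to cache-2, worker-1: 76 each (1 lost).
    cache-2: 294+76 = 370 > 140
    worker-1: 164+76 = 240 > 140
Round 3 — cache-2, lb-1, worker-1 crash.
  cache-2 sheds 370 req/s to edge-2: 370 each.
    edge-2: 10+370 = 380 > 90
  lb-1 sheds 174 req/s to search-1: 174 each.
    search-1: 73+174 = 247 > 80
  worker-1 sheds 240 req/s to search-1: 240 each.
    search-1: 247+240 = 487 > 80
Round 4 — edge-2, search-1 crash.
  edge-2 sheds 380 req/s: no online neighbours, lost.
  search-1 sheds 487 req/s: no online neighbours, lost.
No further crashes.

2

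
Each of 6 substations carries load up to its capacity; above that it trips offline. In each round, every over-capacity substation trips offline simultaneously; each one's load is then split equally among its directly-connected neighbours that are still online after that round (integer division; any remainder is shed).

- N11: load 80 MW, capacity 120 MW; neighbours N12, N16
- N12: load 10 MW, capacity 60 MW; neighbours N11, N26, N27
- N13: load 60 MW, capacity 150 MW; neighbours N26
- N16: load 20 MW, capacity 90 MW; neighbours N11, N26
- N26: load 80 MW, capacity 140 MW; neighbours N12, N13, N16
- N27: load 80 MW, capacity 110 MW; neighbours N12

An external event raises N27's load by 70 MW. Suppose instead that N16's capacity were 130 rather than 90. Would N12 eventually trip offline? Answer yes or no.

With N16's capacity at 130:
Round 1 — N27 at 150 > 110. N27 trips offline.
  N27 sheds 150 MW to N12: 150 each.
    N12: 10+150 = 160 > 60
Round 2 — N12 trips offline.
  N12 sheds 160 MW to N11, N26: 80 each.
    N11: 80+80 = 160 > 120
    N26: 80+80 = 160 > 140
Round 3 — N11, N26 trip offline.
  N11 sheds 160 MW to N16: 160 each.
    N16: 20+160 = 180 > 130
  N26 sheds 160 MW to N13, N16: 80 each.
    N13: 60+80 = 140 ≤ 150
    N16: 180+80 = 260 > 130
Round 4 — N16 trips offline.
  N16 sheds 260 MW: no online neighbours, lost.
No further trips.

yes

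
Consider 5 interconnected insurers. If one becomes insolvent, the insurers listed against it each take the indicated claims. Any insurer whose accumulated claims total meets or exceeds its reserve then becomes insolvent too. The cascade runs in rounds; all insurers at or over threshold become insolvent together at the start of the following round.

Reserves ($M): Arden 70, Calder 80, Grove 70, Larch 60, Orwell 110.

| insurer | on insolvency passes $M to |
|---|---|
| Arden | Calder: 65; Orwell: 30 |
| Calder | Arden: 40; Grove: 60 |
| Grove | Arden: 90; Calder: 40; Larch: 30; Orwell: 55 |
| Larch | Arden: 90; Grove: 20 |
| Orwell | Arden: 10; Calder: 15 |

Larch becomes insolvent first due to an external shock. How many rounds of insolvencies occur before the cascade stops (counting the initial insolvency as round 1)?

Round 1 — Larch becomes insolvent (initial).
  Arden: +90 → 90 ≥ 70
  Grove: +20 → 20 < 70
Round 2 — Arden becomes insolvent.
  Calder: +65 → 65 < 80
  Orwell: +30 → 30 < 110
No further insolvencies.

2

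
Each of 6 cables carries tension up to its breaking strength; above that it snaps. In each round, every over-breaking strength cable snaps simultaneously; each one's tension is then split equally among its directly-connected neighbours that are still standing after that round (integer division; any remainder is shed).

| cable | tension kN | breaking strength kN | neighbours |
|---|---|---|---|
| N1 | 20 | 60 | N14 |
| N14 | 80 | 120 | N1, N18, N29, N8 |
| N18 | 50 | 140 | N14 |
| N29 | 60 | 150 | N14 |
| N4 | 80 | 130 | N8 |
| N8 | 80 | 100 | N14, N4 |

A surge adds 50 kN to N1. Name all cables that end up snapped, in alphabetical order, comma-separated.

Round 1 — N1 at 70 > 60. N1 snaps.
  N1 sheds 70 kN to N14: 70 each.
    N14: 80+70 = 150 > 120
Round 2 — N14 snaps.
  N14 sheds 150 kN to N18, N29, N8: 50 each.
    N18: 50+50 = 100 ≤ 140
    N29: 60+50 = 110 ≤ 150
    N8: 80+50 = 130 > 100
Round 3 — N8 snaps.
  N8 sheds 130 kN to N4: 130 each.
    N4: 80+130 = 210 > 130
Round 4 — N4 snaps.
  N4 sheds 210 kN: no online neighbours, lost.
No further breaks.

N1, N14, N4, N8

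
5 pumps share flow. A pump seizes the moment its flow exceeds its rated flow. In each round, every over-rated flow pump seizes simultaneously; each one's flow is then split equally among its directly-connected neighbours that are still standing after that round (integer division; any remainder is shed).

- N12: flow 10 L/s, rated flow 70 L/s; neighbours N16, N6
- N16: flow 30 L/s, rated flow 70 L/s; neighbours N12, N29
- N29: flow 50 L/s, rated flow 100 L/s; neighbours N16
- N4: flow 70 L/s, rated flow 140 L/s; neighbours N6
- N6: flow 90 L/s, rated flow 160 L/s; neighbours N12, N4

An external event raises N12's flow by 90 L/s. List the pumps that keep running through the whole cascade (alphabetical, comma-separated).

Round 1 — N12 at 100 > 70. N12 seizes.
  N12 sheds 100 L/s to N16, N6: 50 each.
    N16: 30+50 = 80 > 70
    N6: 90+50 = 140 ≤ 160
Round 2 — N16 seizes.
  N16 sheds 80 L/s to N29: 80 each.
    N29: 50+80 = 130 > 100
Round 3 — N29 seizes.
  N29 sheds 130 L/s: no online neighbours, lost.
No further seizures.

N4, N6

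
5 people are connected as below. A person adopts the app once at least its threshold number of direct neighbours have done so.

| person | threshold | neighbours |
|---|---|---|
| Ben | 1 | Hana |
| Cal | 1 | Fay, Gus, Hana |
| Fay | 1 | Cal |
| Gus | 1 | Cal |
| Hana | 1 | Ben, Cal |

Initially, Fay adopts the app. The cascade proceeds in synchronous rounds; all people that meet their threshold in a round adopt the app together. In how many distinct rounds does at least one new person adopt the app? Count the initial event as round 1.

Round 1 — Fay adopts the app (initial).
Round 2 — checking thresholds:
  Cal: 1 of 3 neighbours ≥ 1, adopts the app.
Round 3 — checking thresholds:
  Gus: 1 of 1 neighbours ≥ 1, adopts the app.
  Hana: 1 of 2 neighbours ≥ 1, adopts the app.
Round 4 — checking thresholds:
  Ben: 1 of 1 neighbours ≥ 1, adopts the app.
Round 5 — no new adoptions; cascade stops.

4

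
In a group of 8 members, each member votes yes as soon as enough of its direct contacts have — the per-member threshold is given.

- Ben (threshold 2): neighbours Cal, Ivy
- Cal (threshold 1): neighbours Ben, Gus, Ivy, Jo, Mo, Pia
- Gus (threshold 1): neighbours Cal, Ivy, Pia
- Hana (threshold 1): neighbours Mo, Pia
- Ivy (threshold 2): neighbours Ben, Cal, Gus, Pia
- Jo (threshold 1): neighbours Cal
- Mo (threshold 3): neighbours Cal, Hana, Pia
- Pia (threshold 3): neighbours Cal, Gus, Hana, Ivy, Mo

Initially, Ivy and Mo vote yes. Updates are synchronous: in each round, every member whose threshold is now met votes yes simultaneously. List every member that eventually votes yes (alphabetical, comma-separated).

Ben, Cal, Gus, Hana, Ivy, Jo, Mo, Pia

Round 1 — Ivy, Mo vote yes (initial).
Round 2 — checking thresholds:
  Ben: 1 of 2 neighbours < 2, not yet.
  Cal: 2 of 6 neighbours ≥ 1, votes yes.
  Gus: 1 of 3 neighbours ≥ 1, votes yes.
  Hana: 1 of 2 neighbours ≥ 1, votes yes.
  Pia: 2 of 5 neighbours < 3, not yet.
Round 3 — checking thresholds:
  Ben: 2 of 2 neighbours ≥ 2, votes yes.
  Jo: 1 of 1 neighbours ≥ 1, votes yes.
  Pia: 5 of 5 neighbours ≥ 3, votes yes.
Round 4 — no new yes votes; cascade stops.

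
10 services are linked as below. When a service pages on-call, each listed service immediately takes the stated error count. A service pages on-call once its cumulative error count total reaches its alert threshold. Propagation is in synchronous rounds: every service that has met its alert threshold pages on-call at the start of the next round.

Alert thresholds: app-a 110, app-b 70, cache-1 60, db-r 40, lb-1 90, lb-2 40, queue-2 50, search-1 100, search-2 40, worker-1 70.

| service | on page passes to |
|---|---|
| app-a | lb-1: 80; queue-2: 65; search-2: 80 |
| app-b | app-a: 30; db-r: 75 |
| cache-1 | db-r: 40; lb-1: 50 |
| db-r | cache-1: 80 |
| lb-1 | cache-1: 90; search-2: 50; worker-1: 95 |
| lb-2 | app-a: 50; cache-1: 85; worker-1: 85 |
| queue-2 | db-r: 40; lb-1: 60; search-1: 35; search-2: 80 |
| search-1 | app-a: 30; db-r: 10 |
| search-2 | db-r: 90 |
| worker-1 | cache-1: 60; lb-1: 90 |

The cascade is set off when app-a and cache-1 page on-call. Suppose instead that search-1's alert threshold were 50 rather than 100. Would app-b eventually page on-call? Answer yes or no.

With search-1's alert threshold at 50:
Round 1 — app-a, cache-1 page on-call (initial).
  db-r: +40 → 40 ≥ 40
  lb-1: +80+50 → 130 ≥ 90
  queue-2: +65 → 65 ≥ 50
  search-2: +80 → 80 ≥ 40
Round 2 — db-r, lb-1, queue-2, search-2 page on-call.
  search-1: +35 → 35 < 50
  worker-1: +95 → 95 ≥ 70
Round 3 — worker-1 pages on-call.
No further pages.

no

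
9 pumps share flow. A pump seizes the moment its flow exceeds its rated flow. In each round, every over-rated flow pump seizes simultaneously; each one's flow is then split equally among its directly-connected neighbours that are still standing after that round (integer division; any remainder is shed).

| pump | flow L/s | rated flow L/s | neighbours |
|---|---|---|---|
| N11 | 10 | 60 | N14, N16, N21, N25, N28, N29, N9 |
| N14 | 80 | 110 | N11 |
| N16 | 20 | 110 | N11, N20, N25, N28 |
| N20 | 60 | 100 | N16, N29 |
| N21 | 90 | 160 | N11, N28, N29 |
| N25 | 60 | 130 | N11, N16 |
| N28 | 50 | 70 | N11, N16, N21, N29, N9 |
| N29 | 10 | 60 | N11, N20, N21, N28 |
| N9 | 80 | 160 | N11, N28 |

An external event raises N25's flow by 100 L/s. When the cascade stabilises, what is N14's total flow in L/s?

Round 1 — N25 at 160 > 130. N25 seizes.
  N25 sheds 160 L/s to N11, N16: 80 each.
    N11: 10+80 = 90 > 60
    N16: 20+80 = 100 ≤ 110
Round 2 — N11 seizes.
  N11 sheds 90 L/s to N14, N16, N21, N28, N29, N9: 15 each.
    N14: 80+15 = 95 ≤ 110
    N16: 100+15 = 115 > 110
    N21: 90+15 = 105 ≤ 160
    N28: 50+15 = 65 ≤ 70
    N29: 10+15 = 25 ≤ 60
    N9: 80+15 = 95 ≤ 160
Round 3 — N16 seizes.
  N16 sheds 115 L/s to N20, N28: 57 each (1 lost).
    N20: 60+57 = 117 > 100
    N28: 65+57 = 122 > 70
Round 4 — N20, N28 seize.
  N20 sheds 117 L/s to N29: 117 each.
    N29: 25+117 = 142 > 60
  N28 sheds 122 L/s to N21, N29, N9: 40 each (2 lost).
    N21: 105+40 = 145 ≤ 160
    N29: 142+40 = 182 > 60
    N9: 95+40 = 135 ≤ 160
Round 5 — N29 seizes.
  N29 sheds 182 L/s to N21: 182 each.
    N21: 145+182 = 327 > 160
Round 6 — N21 seizes.
  N21 sheds 327 L/s: no online neighbours, lost.
No further seizures.

95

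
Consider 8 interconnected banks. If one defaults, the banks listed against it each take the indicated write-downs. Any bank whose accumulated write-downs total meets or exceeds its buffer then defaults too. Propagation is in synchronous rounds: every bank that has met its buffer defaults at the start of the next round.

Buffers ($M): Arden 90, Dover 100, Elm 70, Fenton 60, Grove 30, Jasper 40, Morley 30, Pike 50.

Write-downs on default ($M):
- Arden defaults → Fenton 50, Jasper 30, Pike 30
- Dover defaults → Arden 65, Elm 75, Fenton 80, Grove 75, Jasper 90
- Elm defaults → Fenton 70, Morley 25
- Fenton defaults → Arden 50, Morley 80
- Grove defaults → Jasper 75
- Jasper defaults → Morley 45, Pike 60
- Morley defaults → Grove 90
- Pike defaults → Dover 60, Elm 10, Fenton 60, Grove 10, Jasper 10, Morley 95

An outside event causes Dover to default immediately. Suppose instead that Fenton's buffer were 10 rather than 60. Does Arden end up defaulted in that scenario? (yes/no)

yes

With Fenton's buffer at 10:
Round 1 — Dover defaults (initial).
  Arden: +65 → 65 < 90
  Elm: +75 → 75 ≥ 70
  Fenton: +80 → 80 ≥ 10
  Grove: +75 → 75 ≥ 30
  Jasper: +90 → 90 ≥ 40
Round 2 — Elm, Fenton, Grove, Jasper default.
  Arden: +50 → 115 ≥ 90
  Morley: +25+80+45 → 150 ≥ 30
  Pike: +60 → 60 ≥ 50
Round 3 — Arden, Morley, Pike default.
No further defaults.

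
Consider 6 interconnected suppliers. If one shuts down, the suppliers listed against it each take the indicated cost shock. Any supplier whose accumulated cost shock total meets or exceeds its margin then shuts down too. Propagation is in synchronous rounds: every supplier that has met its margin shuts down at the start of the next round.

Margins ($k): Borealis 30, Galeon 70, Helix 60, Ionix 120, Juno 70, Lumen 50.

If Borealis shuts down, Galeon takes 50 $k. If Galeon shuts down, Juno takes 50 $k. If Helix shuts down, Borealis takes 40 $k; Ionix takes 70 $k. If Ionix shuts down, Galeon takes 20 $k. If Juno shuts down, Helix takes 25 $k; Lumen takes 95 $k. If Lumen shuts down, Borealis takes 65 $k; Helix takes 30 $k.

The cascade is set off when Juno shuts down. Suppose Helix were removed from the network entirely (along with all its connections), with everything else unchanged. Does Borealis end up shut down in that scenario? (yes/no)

yes

With Helix removed:
Round 1 — Juno shuts down (initial).
  Lumen: +95 → 95 ≥ 50
Round 2 — Lumen shuts down.
  Borealis: +65 → 65 ≥ 30
Round 3 — Borealis shuts down.
  Galeon: +50 → 50 < 70
No further shutdowns.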